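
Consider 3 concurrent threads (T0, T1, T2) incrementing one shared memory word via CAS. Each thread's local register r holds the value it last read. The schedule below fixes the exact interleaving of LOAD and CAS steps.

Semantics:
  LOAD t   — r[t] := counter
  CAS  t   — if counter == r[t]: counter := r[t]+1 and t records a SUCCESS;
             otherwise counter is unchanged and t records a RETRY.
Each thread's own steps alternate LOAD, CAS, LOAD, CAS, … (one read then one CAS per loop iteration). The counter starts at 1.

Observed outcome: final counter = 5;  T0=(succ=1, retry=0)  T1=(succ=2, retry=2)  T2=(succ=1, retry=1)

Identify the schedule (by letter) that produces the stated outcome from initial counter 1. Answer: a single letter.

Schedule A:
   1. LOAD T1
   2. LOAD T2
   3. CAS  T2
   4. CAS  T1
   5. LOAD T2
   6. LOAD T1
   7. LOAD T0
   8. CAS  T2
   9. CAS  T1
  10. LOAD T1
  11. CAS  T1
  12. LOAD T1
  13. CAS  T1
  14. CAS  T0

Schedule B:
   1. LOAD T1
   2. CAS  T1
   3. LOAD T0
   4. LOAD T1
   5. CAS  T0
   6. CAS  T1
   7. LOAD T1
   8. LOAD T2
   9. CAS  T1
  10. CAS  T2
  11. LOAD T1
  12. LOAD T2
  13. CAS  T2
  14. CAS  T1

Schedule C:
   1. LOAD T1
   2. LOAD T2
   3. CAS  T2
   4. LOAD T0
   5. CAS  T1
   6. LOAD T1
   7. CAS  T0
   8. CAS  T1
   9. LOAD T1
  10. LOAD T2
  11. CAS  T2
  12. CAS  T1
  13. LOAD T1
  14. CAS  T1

Tracing schedule B:
1. LOAD T1 → mem=1 r[T1]=1 [LOAD]
2. CAS T1 → mem=2 r[T1]=1 [OK]
3. LOAD T0 → mem=2 r[T0]=2 [LOAD]
4. LOAD T1 → mem=2 r[T1]=2 [LOAD]
5. CAS T0 → mem=3 r[T0]=2 [OK]
6. CAS T1 → mem=3 r[T1]=2 [RETRY]
7. LOAD T1 → mem=3 r[T1]=3 [LOAD]
8. LOAD T2 → mem=3 r[T2]=3 [LOAD]
9. CAS T1 → mem=4 r[T1]=3 [OK]
10. CAS T2 → mem=4 r[T2]=3 [RETRY]
11. LOAD T1 → mem=4 r[T1]=4 [LOAD]
12. LOAD T2 → mem=4 r[T2]=4 [LOAD]
13. CAS T2 → mem=5 r[T2]=4 [OK]
14. CAS T1 → mem=5 r[T1]=4 [RETRY]

B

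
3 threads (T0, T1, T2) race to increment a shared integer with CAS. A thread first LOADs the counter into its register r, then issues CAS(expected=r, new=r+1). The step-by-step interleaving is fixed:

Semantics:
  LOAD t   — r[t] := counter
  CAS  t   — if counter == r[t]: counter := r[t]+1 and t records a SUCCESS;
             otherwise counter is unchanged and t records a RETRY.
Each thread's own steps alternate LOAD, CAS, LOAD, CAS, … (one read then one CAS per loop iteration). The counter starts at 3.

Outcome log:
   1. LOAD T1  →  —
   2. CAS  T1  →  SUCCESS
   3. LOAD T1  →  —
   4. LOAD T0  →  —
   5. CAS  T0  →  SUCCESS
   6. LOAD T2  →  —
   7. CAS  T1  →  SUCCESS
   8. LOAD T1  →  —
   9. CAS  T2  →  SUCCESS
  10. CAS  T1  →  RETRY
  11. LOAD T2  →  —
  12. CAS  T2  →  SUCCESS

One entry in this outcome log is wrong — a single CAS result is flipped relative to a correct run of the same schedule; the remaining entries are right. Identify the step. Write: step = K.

Re-executing:
[1] T1.load  rd  (counter 3, T1.r 3)
[2] T1.cas  hit  (counter 4, T1.r 3)
[3] T1.load  rd  (counter 4, T1.r 4)
[4] T0.load  rd  (counter 4, T0.r 4)
[5] T0.cas  hit  (counter 5, T0.r 4)
[6] T2.load  rd  (counter 5, T2.r 5)
[7] T1.cas  miss  (counter 5, T1.r 4)
[8] T1.load  rd  (counter 5, T1.r 5)
[9] T2.cas  hit  (counter 6, T2.r 5)
[10] T1.cas  miss  (counter 6, T1.r 5)
[11] T2.load  rd  (counter 6, T2.r 6)
[12] T2.cas  hit  (counter 7, T2.r 6)
Mismatch at 7.

step = 7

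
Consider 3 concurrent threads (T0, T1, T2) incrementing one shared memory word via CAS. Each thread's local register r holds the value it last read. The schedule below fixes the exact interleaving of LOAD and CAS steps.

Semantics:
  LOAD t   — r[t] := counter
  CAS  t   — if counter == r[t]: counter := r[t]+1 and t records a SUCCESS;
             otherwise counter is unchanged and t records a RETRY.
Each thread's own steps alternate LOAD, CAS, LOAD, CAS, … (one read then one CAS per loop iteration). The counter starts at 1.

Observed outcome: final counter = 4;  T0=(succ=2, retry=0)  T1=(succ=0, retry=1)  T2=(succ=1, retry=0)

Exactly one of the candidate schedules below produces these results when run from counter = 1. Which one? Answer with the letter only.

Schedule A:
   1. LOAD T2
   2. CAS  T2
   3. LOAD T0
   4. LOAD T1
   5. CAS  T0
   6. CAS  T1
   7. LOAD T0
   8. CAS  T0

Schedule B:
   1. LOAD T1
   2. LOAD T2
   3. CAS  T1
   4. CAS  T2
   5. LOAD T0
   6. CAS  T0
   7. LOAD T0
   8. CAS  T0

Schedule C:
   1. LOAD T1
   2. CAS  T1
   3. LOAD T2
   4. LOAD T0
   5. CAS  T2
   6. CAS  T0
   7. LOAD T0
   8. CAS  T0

Simulating candidate A:
step 1: T2 LOAD ⇒ load; ctr=1 reg=1
step 2: T2 CAS ⇒ ok; ctr=2 reg=1
step 3: T0 LOAD ⇒ load; ctr=2 reg=2
step 4: T1 LOAD ⇒ load; ctr=2 reg=2
step 5: T0 CAS ⇒ ok; ctr=3 reg=2
step 6: T1 CAS ⇒ retry; ctr=3 reg=2
step 7: T0 LOAD ⇒ load; ctr=3 reg=3
step 8: T0 CAS ⇒ ok; ctr=4 reg=3

A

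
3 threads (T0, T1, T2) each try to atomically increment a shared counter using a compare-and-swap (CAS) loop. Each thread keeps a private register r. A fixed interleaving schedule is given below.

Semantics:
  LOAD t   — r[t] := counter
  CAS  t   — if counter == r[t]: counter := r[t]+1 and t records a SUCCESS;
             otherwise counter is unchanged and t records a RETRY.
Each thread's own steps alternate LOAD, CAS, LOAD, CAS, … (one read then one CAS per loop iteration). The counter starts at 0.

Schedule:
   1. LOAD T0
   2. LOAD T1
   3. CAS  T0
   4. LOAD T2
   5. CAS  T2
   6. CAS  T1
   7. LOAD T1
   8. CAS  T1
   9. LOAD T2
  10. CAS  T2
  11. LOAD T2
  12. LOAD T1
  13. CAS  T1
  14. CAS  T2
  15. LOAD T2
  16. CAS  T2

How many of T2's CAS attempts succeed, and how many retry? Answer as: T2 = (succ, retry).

T2 = (3, 1)

   1) LOAD T0:  M=0  r_T0=0
   2) LOAD T1:  M=0  r_T1=0
   3) CAS  T0:  M=1  r_T0=0 ✓
   4) LOAD T2:  M=1  r_T2=1
   5) CAS  T2:  M=2  r_T2=1 ✓
   6) CAS  T1:  M=2  r_T1=0 ✗
   7) LOAD T1:  M=2  r_T1=2
   8) CAS  T1:  M=3  r_T1=2 ✓
   9) LOAD T2:  M=3  r_T2=3
  10) CAS  T2:  M=4  r_T2=3 ✓
  11) LOAD T2:  M=4  r_T2=4
  12) LOAD T1:  M=4  r_T1=4
  13) CAS  T1:  M=5  r_T1=4 ✓
  14) CAS  T2:  M=5  r_T2=4 ✗
  15) LOAD T2:  M=5  r_T2=5
  16) CAS  T2:  M=6  r_T2=5 ✓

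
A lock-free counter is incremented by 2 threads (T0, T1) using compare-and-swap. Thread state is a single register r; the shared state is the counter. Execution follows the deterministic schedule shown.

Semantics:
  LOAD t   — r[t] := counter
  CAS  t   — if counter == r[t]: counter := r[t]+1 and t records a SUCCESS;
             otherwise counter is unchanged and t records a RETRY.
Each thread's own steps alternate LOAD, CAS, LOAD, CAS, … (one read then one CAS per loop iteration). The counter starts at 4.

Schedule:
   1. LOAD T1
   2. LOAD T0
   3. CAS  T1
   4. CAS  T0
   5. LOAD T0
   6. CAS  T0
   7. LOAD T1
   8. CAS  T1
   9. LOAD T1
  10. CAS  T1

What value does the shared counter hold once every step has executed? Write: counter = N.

counter = 8

[1] T1.load  rd  (counter 4, T1.r 4)
[2] T0.load  rd  (counter 4, T0.r 4)
[3] T1.cas  hit  (counter 5, T1.r 4)
[4] T0.cas  miss  (counter 5, T0.r 4)
[5] T0.load  rd  (counter 5, T0.r 5)
[6] T0.cas  hit  (counter 6, T0.r 5)
[7] T1.load  rd  (counter 6, T1.r 6)
[8] T1.cas  hit  (counter 7, T1.r 6)
[9] T1.load  rd  (counter 7, T1.r 7)
[10] T1.cas  hit  (counter 8, T1.r 7)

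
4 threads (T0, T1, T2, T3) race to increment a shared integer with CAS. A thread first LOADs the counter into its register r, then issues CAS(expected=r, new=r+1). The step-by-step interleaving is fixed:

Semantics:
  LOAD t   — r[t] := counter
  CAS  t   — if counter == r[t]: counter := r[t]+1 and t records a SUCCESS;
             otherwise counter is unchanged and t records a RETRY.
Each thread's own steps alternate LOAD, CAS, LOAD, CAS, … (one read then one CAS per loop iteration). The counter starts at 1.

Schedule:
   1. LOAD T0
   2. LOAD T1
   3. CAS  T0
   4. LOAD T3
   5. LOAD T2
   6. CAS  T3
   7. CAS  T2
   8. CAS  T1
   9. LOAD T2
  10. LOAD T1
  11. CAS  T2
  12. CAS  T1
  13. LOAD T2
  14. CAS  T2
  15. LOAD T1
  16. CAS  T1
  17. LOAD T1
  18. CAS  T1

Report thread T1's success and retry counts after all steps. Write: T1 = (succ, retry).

   1) LOAD T0:  M=1  r_T0=1
   2) LOAD T1:  M=1  r_T1=1
   3) CAS  T0:  M=2  r_T0=1 ✓
   4) LOAD T3:  M=2  r_T3=2
   5) LOAD T2:  M=2  r_T2=2
   6) CAS  T3:  M=3  r_T3=2 ✓
   7) CAS  T2:  M=3  r_T2=2 ✗
   8) CAS  T1:  M=3  r_T1=1 ✗
   9) LOAD T2:  M=3  r_T2=3
  10) LOAD T1:  M=3  r_T1=3
  11) CAS  T2:  M=4  r_T2=3 ✓
  12) CAS  T1:  M=4  r_T1=3 ✗
  13) LOAD T2:  M=4  r_T2=4
  14) CAS  T2:  M=5  r_T2=4 ✓
  15) LOAD T1:  M=5  r_T1=5
  16) CAS  T1:  M=6  r_T1=5 ✓
  17) LOAD T1:  M=6  r_T1=6
  18) CAS  T1:  M=7  r_T1=6 ✓

T1 = (2, 2)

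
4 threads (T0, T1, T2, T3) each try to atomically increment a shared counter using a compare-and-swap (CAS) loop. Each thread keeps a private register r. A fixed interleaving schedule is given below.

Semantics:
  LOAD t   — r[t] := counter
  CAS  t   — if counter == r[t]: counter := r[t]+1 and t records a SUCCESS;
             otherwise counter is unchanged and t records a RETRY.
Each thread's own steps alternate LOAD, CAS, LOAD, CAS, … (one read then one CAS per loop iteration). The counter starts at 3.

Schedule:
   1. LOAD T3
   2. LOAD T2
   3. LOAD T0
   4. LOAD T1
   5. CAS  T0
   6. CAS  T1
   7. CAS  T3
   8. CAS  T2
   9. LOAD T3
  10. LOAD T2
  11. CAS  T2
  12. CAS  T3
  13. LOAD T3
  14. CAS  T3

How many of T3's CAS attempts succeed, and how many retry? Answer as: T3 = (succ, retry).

[1] T3.load  rd  (counter 3, T3.r 3)
[2] T2.load  rd  (counter 3, T2.r 3)
[3] T0.load  rd  (counter 3, T0.r 3)
[4] T1.load  rd  (counter 3, T1.r 3)
[5] T0.cas  hit  (counter 4, T0.r 3)
[6] T1.cas  miss  (counter 4, T1.r 3)
[7] T3.cas  miss  (counter 4, T3.r 3)
[8] T2.cas  miss  (counter 4, T2.r 3)
[9] T3.load  rd  (counter 4, T3.r 4)
[10] T2.load  rd  (counter 4, T2.r 4)
[11] T2.cas  hit  (counter 5, T2.r 4)
[12] T3.cas  miss  (counter 5, T3.r 4)
[13] T3.load  rd  (counter 5, T3.r 5)
[14] T3.cas  hit  (counter 6, T3.r 5)

T3 = (1, 2)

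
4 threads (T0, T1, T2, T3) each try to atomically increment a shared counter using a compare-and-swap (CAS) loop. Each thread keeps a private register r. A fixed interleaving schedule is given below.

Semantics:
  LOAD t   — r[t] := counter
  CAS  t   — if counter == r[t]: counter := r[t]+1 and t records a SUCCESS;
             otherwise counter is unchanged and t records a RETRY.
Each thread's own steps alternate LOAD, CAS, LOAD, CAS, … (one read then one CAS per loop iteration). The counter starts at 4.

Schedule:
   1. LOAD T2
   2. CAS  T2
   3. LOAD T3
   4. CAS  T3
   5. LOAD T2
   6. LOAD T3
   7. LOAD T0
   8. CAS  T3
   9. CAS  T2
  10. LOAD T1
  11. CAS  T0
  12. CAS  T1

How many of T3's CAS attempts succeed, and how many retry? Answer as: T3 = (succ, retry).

1. LOAD T2 → mem=4 r[T2]=4 [LOAD]
2. CAS T2 → mem=5 r[T2]=4 [OK]
3. LOAD T3 → mem=5 r[T3]=5 [LOAD]
4. CAS T3 → mem=6 r[T3]=5 [OK]
5. LOAD T2 → mem=6 r[T2]=6 [LOAD]
6. LOAD T3 → mem=6 r[T3]=6 [LOAD]
7. LOAD T0 → mem=6 r[T0]=6 [LOAD]
8. CAS T3 → mem=7 r[T3]=6 [OK]
9. CAS T2 → mem=7 r[T2]=6 [RETRY]
10. LOAD T1 → mem=7 r[T1]=7 [LOAD]
11. CAS T0 → mem=7 r[T0]=6 [RETRY]
12. CAS T1 → mem=8 r[T1]=7 [OK]

T3 = (2, 0)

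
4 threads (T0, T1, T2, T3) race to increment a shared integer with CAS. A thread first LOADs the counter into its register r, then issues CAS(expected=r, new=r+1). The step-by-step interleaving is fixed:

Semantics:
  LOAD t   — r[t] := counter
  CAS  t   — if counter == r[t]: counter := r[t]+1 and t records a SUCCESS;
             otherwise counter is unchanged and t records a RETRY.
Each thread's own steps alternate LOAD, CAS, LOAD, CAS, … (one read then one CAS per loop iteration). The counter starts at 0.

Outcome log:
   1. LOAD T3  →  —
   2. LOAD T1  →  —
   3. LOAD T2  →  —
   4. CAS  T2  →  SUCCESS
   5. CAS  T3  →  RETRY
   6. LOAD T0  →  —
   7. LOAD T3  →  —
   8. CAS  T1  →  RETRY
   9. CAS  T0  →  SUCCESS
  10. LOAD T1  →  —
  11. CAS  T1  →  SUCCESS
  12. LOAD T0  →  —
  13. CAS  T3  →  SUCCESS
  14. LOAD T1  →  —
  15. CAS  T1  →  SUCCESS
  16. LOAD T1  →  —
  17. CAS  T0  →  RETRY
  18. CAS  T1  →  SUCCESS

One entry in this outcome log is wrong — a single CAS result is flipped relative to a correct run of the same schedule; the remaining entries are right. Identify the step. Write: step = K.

Correct run:
1. LOAD T3 → mem=0 r[T3]=0 [LOAD]
2. LOAD T1 → mem=0 r[T1]=0 [LOAD]
3. LOAD T2 → mem=0 r[T2]=0 [LOAD]
4. CAS T2 → mem=1 r[T2]=0 [OK]
5. CAS T3 → mem=1 r[T3]=0 [RETRY]
6. LOAD T0 → mem=1 r[T0]=1 [LOAD]
7. LOAD T3 → mem=1 r[T3]=1 [LOAD]
8. CAS T1 → mem=1 r[T1]=0 [RETRY]
9. CAS T0 → mem=2 r[T0]=1 [OK]
10. LOAD T1 → mem=2 r[T1]=2 [LOAD]
11. CAS T1 → mem=3 r[T1]=2 [OK]
12. LOAD T0 → mem=3 r[T0]=3 [LOAD]
13. CAS T3 → mem=3 r[T3]=1 [RETRY]
14. LOAD T1 → mem=3 r[T1]=3 [LOAD]
15. CAS T1 → mem=4 r[T1]=3 [OK]
16. LOAD T1 → mem=4 r[T1]=4 [LOAD]
17. CAS T0 → mem=4 r[T0]=3 [RETRY]
18. CAS T1 → mem=5 r[T1]=4 [OK]
Log disagrees first at step 13.

step = 13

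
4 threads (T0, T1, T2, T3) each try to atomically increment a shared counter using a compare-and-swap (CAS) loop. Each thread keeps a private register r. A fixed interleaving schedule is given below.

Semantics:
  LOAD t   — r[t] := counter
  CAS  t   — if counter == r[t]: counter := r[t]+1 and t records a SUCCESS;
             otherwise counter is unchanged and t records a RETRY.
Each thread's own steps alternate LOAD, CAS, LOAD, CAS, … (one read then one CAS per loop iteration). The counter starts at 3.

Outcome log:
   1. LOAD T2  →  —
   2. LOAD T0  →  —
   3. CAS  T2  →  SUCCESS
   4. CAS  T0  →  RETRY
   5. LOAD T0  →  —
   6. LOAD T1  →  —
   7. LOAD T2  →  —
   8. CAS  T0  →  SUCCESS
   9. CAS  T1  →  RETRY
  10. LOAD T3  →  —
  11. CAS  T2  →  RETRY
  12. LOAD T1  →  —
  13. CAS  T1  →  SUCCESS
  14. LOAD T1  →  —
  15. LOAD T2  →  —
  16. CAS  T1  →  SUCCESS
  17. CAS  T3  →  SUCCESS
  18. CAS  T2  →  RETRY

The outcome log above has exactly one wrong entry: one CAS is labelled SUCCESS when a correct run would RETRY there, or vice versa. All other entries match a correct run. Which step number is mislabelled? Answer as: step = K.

Re-executing:
step 1: T2 LOAD ⇒ load; ctr=3 reg=3
step 2: T0 LOAD ⇒ load; ctr=3 reg=3
step 3: T2 CAS ⇒ ok; ctr=4 reg=3
step 4: T0 CAS ⇒ retry; ctr=4 reg=3
step 5: T0 LOAD ⇒ load; ctr=4 reg=4
step 6: T1 LOAD ⇒ load; ctr=4 reg=4
step 7: T2 LOAD ⇒ load; ctr=4 reg=4
step 8: T0 CAS ⇒ ok; ctr=5 reg=4
step 9: T1 CAS ⇒ retry; ctr=5 reg=4
step 10: T3 LOAD ⇒ load; ctr=5 reg=5
step 11: T2 CAS ⇒ retry; ctr=5 reg=4
step 12: T1 LOAD ⇒ load; ctr=5 reg=5
step 13: T1 CAS ⇒ ok; ctr=6 reg=5
step 14: T1 LOAD ⇒ load; ctr=6 reg=6
step 15: T2 LOAD ⇒ load; ctr=6 reg=6
step 16: T1 CAS ⇒ ok; ctr=7 reg=6
step 17: T3 CAS ⇒ retry; ctr=7 reg=5
step 18: T2 CAS ⇒ retry; ctr=7 reg=6
Mismatch at 17.

step = 17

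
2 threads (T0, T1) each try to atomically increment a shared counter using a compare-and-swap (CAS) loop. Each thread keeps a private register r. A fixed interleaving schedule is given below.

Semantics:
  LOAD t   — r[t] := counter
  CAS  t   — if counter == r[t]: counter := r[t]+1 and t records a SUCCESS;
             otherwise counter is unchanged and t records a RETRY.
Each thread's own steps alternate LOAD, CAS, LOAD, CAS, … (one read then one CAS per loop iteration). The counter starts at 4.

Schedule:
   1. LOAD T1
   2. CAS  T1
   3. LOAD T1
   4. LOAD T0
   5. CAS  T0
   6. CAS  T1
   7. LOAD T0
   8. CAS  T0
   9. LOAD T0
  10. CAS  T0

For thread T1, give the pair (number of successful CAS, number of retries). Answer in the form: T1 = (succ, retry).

#1 T1 reads 4
#2 T1 CAS(4→5) writes; counter now 5
#3 T1 reads 5
#4 T0 reads 5
#5 T0 CAS(5→6) writes; counter now 6
#6 T1 CAS(5→6) fails; counter now 6
#7 T0 reads 6
#8 T0 CAS(6→7) writes; counter now 7
#9 T0 reads 7
#10 T0 CAS(7→8) writes; counter now 8

T1 = (1, 1)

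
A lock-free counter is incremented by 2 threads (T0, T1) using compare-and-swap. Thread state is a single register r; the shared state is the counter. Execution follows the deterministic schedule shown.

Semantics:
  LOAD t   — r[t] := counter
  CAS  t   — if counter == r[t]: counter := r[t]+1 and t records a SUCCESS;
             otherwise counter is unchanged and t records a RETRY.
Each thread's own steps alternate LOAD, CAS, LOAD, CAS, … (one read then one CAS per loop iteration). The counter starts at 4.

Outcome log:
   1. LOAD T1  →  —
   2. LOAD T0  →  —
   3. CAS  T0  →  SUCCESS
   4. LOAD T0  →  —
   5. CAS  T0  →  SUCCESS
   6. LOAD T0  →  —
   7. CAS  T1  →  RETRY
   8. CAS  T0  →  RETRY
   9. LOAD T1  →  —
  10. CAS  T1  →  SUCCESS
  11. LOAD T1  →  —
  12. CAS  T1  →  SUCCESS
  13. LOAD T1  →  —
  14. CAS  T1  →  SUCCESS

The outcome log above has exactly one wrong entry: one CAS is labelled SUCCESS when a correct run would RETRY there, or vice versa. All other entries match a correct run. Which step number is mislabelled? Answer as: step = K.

Correct run:
[1] T1.load  rd  (counter 4, T1.r 4)
[2] T0.load  rd  (counter 4, T0.r 4)
[3] T0.cas  hit  (counter 5, T0.r 4)
[4] T0.load  rd  (counter 5, T0.r 5)
[5] T0.cas  hit  (counter 6, T0.r 5)
[6] T0.load  rd  (counter 6, T0.r 6)
[7] T1.cas  miss  (counter 6, T1.r 4)
[8] T0.cas  hit  (counter 7, T0.r 6)
[9] T1.load  rd  (counter 7, T1.r 7)
[10] T1.cas  hit  (counter 8, T1.r 7)
[11] T1.load  rd  (counter 8, T1.r 8)
[12] T1.cas  hit  (counter 9, T1.r 8)
[13] T1.load  rd  (counter 9, T1.r 9)
[14] T1.cas  hit  (counter 10, T1.r 9)
Log disagrees first at step 8.

step = 8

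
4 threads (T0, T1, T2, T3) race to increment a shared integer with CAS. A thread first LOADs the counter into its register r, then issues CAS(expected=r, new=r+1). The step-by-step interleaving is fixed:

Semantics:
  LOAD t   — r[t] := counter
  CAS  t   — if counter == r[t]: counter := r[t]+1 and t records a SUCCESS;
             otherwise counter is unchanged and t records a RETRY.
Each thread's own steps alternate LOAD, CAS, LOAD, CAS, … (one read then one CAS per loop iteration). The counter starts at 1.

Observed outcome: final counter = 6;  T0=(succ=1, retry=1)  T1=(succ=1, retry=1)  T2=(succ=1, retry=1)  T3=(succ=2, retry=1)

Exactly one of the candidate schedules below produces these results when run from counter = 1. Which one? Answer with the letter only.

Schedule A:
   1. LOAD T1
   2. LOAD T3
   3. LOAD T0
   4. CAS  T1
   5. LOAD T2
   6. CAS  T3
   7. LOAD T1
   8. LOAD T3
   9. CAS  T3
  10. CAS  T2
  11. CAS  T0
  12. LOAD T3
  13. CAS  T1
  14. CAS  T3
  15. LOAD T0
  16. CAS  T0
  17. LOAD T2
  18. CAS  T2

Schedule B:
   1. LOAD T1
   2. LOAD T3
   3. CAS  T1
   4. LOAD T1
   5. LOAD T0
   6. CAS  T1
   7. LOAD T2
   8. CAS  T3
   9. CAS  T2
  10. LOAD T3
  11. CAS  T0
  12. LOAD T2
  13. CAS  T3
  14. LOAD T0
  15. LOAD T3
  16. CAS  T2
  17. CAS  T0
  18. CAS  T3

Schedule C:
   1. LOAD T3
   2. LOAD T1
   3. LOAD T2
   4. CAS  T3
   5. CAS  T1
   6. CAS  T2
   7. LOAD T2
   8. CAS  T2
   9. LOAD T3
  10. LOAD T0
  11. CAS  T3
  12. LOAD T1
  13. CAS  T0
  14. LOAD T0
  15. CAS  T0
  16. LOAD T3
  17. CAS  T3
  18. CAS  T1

A

Tracing schedule A:
   1) LOAD T1:  M=1  r_T1=1
   2) LOAD T3:  M=1  r_T3=1
   3) LOAD T0:  M=1  r_T0=1
   4) CAS  T1:  M=2  r_T1=1 ✓
   5) LOAD T2:  M=2  r_T2=2
   6) CAS  T3:  M=2  r_T3=1 ✗
   7) LOAD T1:  M=2  r_T1=2
   8) LOAD T3:  M=2  r_T3=2
   9) CAS  T3:  M=3  r_T3=2 ✓
  10) CAS  T2:  M=3  r_T2=2 ✗
  11) CAS  T0:  M=3  r_T0=1 ✗
  12) LOAD T3:  M=3  r_T3=3
  13) CAS  T1:  M=3  r_T1=2 ✗
  14) CAS  T3:  M=4  r_T3=3 ✓
  15) LOAD T0:  M=4  r_T0=4
  16) CAS  T0:  M=5  r_T0=4 ✓
  17) LOAD T2:  M=5  r_T2=5
  18) CAS  T2:  M=6  r_T2=5 ✓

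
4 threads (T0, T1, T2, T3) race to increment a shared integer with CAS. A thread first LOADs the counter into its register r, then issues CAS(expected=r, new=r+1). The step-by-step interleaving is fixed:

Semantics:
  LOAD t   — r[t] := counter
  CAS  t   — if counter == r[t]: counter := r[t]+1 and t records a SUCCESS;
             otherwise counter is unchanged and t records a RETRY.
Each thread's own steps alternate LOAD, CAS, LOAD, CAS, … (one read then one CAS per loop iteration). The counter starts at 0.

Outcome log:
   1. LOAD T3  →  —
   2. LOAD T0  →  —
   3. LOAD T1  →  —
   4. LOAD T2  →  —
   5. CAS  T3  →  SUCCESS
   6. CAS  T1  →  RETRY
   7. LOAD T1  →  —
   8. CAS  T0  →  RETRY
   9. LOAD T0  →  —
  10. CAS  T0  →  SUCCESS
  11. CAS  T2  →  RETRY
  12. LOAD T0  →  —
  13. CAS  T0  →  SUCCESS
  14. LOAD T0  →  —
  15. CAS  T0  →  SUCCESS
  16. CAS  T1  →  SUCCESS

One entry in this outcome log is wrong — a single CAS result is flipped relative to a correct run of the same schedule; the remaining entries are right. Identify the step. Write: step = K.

step = 16

Reference trace:
T3 LOAD — after: cnt=0, r=0 — load
T0 LOAD — after: cnt=0, r=0 — load
T1 LOAD — after: cnt=0, r=0 — load
T2 LOAD — after: cnt=0, r=0 — load
T3 CAS — after: cnt=1, r=0 — ok
T1 CAS — after: cnt=1, r=0 — retry
T1 LOAD — after: cnt=1, r=1 — load
T0 CAS — after: cnt=1, r=0 — retry
T0 LOAD — after: cnt=1, r=1 — load
T0 CAS — after: cnt=2, r=1 — ok
T2 CAS — after: cnt=2, r=0 — retry
T0 LOAD — after: cnt=2, r=2 — load
T0 CAS — after: cnt=3, r=2 — ok
T0 LOAD — after: cnt=3, r=3 — load
T0 CAS — after: cnt=4, r=3 — ok
T1 CAS — after: cnt=4, r=1 — retry
Mismatch at 16.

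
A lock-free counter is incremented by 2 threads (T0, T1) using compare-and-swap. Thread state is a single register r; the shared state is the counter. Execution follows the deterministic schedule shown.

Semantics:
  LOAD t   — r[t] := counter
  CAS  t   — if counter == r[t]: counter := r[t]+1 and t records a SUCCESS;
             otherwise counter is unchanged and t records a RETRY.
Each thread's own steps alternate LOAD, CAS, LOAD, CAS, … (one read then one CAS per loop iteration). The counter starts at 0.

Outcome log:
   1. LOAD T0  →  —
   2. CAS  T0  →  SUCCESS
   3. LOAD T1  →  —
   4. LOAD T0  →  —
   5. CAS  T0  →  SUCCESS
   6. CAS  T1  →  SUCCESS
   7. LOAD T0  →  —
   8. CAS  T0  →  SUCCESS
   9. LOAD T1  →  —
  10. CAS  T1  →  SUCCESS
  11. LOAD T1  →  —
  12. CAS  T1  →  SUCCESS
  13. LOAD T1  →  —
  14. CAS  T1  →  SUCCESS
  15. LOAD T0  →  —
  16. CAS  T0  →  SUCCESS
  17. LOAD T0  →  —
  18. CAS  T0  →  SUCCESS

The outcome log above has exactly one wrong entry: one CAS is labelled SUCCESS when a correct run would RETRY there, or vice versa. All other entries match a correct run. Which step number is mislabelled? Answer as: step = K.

Reference trace:
step 1: T0 LOAD ⇒ load; ctr=0 reg=0
step 2: T0 CAS ⇒ ok; ctr=1 reg=0
step 3: T1 LOAD ⇒ load; ctr=1 reg=1
step 4: T0 LOAD ⇒ load; ctr=1 reg=1
step 5: T0 CAS ⇒ ok; ctr=2 reg=1
step 6: T1 CAS ⇒ retry; ctr=2 reg=1
step 7: T0 LOAD ⇒ load; ctr=2 reg=2
step 8: T0 CAS ⇒ ok; ctr=3 reg=2
step 9: T1 LOAD ⇒ load; ctr=3 reg=3
step 10: T1 CAS ⇒ ok; ctr=4 reg=3
step 11: T1 LOAD ⇒ load; ctr=4 reg=4
step 12: T1 CAS ⇒ ok; ctr=5 reg=4
step 13: T1 LOAD ⇒ load; ctr=5 reg=5
step 14: T1 CAS ⇒ ok; ctr=6 reg=5
step 15: T0 LOAD ⇒ load; ctr=6 reg=6
step 16: T0 CAS ⇒ ok; ctr=7 reg=6
step 17: T0 LOAD ⇒ load; ctr=7 reg=7
step 18: T0 CAS ⇒ ok; ctr=8 reg=7
Mismatch at 6.

step = 6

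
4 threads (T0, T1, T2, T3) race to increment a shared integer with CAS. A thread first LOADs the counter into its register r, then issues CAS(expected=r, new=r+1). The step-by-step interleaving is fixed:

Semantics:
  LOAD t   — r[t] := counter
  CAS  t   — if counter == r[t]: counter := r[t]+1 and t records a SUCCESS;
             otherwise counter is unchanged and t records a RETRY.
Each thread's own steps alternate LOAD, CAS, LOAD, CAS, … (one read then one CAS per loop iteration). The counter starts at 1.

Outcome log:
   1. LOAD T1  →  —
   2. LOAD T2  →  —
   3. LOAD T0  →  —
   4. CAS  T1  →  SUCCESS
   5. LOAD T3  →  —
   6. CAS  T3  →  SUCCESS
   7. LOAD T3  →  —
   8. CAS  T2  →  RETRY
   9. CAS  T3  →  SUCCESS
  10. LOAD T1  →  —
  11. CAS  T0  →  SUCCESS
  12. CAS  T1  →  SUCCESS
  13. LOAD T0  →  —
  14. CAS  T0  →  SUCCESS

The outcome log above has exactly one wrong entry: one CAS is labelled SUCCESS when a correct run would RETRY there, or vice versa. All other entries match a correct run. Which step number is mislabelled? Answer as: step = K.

step = 11

Reference trace:
   1) LOAD T1:  M=1  r_T1=1
   2) LOAD T2:  M=1  r_T2=1
   3) LOAD T0:  M=1  r_T0=1
   4) CAS  T1:  M=2  r_T1=1 ✓
   5) LOAD T3:  M=2  r_T3=2
   6) CAS  T3:  M=3  r_T3=2 ✓
   7) LOAD T3:  M=3  r_T3=3
   8) CAS  T2:  M=3  r_T2=1 ✗
   9) CAS  T3:  M=4  r_T3=3 ✓
  10) LOAD T1:  M=4  r_T1=4
  11) CAS  T0:  M=4  r_T0=1 ✗
  12) CAS  T1:  M=5  r_T1=4 ✓
  13) LOAD T0:  M=5  r_T0=5
  14) CAS  T0:  M=6  r_T0=5 ✓
Log disagrees first at step 11.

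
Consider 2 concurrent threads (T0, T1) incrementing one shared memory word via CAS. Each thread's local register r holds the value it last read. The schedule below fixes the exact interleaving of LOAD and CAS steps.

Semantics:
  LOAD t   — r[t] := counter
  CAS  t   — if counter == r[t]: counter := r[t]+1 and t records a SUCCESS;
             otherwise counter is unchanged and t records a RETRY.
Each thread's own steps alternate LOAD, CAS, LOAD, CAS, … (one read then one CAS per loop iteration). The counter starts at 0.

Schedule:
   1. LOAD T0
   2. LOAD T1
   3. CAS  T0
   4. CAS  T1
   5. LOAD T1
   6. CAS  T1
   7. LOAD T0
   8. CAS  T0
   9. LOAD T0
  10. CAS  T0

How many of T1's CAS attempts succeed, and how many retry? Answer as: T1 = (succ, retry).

   1) LOAD T0:  M=0  r_T0=0
   2) LOAD T1:  M=0  r_T1=0
   3) CAS  T0:  M=1  r_T0=0 ✓
   4) CAS  T1:  M=1  r_T1=0 ✗
   5) LOAD T1:  M=1  r_T1=1
   6) CAS  T1:  M=2  r_T1=1 ✓
   7) LOAD T0:  M=2  r_T0=2
   8) CAS  T0:  M=3  r_T0=2 ✓
   9) LOAD T0:  M=3  r_T0=3
  10) CAS  T0:  M=4  r_T0=3 ✓

T1 = (1, 1)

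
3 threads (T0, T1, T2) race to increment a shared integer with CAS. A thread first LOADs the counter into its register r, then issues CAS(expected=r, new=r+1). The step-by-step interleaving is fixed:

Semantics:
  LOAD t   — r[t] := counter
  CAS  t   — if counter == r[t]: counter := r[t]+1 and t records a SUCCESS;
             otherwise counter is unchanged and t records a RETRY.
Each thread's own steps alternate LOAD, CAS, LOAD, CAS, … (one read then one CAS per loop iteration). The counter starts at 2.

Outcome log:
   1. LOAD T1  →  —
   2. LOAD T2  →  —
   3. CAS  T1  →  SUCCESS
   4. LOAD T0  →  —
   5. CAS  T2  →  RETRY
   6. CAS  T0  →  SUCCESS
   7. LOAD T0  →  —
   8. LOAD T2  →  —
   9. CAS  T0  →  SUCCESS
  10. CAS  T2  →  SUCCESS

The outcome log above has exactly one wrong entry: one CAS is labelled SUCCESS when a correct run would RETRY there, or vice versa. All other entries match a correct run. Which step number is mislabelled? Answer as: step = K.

Correct run:
1. LOAD T1 → mem=2 r[T1]=2 [LOAD]
2. LOAD T2 → mem=2 r[T2]=2 [LOAD]
3. CAS T1 → mem=3 r[T1]=2 [OK]
4. LOAD T0 → mem=3 r[T0]=3 [LOAD]
5. CAS T2 → mem=3 r[T2]=2 [RETRY]
6. CAS T0 → mem=4 r[T0]=3 [OK]
7. LOAD T0 → mem=4 r[T0]=4 [LOAD]
8. LOAD T2 → mem=4 r[T2]=4 [LOAD]
9. CAS T0 → mem=5 r[T0]=4 [OK]
10. CAS T2 → mem=5 r[T2]=4 [RETRY]
Flip is step 10.

step = 10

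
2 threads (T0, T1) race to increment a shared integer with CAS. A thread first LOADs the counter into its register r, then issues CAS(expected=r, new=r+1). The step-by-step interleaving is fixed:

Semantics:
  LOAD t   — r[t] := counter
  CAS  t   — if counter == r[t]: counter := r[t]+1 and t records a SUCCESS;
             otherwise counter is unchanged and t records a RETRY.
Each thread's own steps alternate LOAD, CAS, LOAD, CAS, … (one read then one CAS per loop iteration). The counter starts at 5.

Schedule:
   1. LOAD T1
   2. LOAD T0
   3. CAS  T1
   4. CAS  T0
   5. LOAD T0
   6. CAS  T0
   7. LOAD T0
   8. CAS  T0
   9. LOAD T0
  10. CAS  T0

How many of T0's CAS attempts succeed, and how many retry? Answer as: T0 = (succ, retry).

T0 = (3, 1)

#1 T1 reads 5
#2 T0 reads 5
#3 T1 CAS(5→6) writes; counter now 6
#4 T0 CAS(5→6) fails; counter now 6
#5 T0 reads 6
#6 T0 CAS(6→7) writes; counter now 7
#7 T0 reads 7
#8 T0 CAS(7→8) writes; counter now 8
#9 T0 reads 8
#10 T0 CAS(8→9) writes; counter now 9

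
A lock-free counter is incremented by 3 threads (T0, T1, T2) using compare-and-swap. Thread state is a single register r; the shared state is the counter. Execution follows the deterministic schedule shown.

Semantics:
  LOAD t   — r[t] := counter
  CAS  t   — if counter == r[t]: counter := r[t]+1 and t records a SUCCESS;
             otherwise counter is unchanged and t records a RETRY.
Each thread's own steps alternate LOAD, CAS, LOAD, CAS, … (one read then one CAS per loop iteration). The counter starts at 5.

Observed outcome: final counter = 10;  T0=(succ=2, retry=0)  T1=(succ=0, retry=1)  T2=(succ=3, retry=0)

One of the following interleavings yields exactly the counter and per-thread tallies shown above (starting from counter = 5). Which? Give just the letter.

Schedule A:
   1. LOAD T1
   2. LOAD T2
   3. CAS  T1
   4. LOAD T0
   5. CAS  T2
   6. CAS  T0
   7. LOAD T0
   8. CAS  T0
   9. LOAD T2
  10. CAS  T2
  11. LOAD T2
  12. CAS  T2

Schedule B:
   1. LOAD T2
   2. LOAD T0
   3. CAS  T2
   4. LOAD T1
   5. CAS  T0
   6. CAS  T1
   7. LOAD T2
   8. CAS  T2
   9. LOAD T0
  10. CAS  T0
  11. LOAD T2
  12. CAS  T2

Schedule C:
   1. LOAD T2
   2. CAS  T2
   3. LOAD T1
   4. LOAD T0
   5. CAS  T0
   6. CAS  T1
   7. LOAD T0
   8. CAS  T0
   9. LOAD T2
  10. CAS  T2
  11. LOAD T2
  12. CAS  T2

C

Run C:
step 1: T2 LOAD ⇒ load; ctr=5 reg=5
step 2: T2 CAS ⇒ ok; ctr=6 reg=5
step 3: T1 LOAD ⇒ load; ctr=6 reg=6
step 4: T0 LOAD ⇒ load; ctr=6 reg=6
step 5: T0 CAS ⇒ ok; ctr=7 reg=6
step 6: T1 CAS ⇒ retry; ctr=7 reg=6
step 7: T0 LOAD ⇒ load; ctr=7 reg=7
step 8: T0 CAS ⇒ ok; ctr=8 reg=7
step 9: T2 LOAD ⇒ load; ctr=8 reg=8
step 10: T2 CAS ⇒ ok; ctr=9 reg=8
step 11: T2 LOAD ⇒ load; ctr=9 reg=9
step 12: T2 CAS ⇒ ok; ctr=10 reg=9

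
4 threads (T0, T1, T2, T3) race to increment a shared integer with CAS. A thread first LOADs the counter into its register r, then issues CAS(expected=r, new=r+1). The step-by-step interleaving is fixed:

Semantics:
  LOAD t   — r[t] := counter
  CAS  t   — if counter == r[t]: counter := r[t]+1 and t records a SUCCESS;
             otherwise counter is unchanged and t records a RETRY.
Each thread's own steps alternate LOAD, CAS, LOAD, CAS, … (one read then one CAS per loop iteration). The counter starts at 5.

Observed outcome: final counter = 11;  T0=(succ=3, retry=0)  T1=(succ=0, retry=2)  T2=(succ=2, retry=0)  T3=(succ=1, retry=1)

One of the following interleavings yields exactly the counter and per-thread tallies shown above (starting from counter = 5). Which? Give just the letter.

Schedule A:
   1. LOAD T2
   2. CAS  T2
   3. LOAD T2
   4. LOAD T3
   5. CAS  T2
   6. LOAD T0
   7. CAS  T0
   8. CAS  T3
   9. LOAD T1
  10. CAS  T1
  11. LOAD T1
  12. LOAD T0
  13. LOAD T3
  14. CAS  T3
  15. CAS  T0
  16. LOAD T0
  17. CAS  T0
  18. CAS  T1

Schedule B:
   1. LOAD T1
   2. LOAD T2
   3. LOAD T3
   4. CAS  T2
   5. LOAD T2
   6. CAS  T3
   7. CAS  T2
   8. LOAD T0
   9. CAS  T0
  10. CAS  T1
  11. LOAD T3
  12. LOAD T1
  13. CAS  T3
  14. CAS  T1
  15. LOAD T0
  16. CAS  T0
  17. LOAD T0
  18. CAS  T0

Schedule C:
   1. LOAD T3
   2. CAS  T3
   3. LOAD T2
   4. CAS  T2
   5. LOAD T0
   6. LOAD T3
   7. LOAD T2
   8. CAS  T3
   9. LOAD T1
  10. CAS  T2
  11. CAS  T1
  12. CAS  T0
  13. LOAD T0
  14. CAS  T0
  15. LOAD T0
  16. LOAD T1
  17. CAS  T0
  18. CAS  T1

Simulating candidate B:
T1 LOAD — after: cnt=5, r=5 — load
T2 LOAD — after: cnt=5, r=5 — load
T3 LOAD — after: cnt=5, r=5 — load
T2 CAS — after: cnt=6, r=5 — ok
T2 LOAD — after: cnt=6, r=6 — load
T3 CAS — after: cnt=6, r=5 — retry
T2 CAS — after: cnt=7, r=6 — ok
T0 LOAD — after: cnt=7, r=7 — load
T0 CAS — after: cnt=8, r=7 — ok
T1 CAS — after: cnt=8, r=5 — retry
T3 LOAD — after: cnt=8, r=8 — load
T1 LOAD — after: cnt=8, r=8 — load
T3 CAS — after: cnt=9, r=8 — ok
T1 CAS — after: cnt=9, r=8 — retry
T0 LOAD — after: cnt=9, r=9 — load
T0 CAS — after: cnt=10, r=9 — ok
T0 LOAD — after: cnt=10, r=10 — load
T0 CAS — after: cnt=11, r=10 — ok

B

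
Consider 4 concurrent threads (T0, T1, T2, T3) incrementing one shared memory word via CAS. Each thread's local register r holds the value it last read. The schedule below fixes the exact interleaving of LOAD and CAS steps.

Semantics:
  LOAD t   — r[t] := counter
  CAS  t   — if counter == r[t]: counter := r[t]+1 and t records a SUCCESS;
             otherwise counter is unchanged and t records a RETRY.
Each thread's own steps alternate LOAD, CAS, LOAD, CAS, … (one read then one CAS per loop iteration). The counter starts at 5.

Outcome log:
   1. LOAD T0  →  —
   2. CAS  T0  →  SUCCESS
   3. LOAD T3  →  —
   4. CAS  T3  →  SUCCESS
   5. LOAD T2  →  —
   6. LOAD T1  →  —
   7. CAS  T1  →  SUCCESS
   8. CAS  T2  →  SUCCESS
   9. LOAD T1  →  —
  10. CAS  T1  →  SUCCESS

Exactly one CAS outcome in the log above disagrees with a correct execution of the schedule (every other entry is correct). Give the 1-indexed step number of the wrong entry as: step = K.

Re-executing:
step 1: T0 LOAD ⇒ load; ctr=5 reg=5
step 2: T0 CAS ⇒ ok; ctr=6 reg=5
step 3: T3 LOAD ⇒ load; ctr=6 reg=6
step 4: T3 CAS ⇒ ok; ctr=7 reg=6
step 5: T2 LOAD ⇒ load; ctr=7 reg=7
step 6: T1 LOAD ⇒ load; ctr=7 reg=7
step 7: T1 CAS ⇒ ok; ctr=8 reg=7
step 8: T2 CAS ⇒ retry; ctr=8 reg=7
step 9: T1 LOAD ⇒ load; ctr=8 reg=8
step 10: T1 CAS ⇒ ok; ctr=9 reg=8
Log disagrees first at step 8.

step = 8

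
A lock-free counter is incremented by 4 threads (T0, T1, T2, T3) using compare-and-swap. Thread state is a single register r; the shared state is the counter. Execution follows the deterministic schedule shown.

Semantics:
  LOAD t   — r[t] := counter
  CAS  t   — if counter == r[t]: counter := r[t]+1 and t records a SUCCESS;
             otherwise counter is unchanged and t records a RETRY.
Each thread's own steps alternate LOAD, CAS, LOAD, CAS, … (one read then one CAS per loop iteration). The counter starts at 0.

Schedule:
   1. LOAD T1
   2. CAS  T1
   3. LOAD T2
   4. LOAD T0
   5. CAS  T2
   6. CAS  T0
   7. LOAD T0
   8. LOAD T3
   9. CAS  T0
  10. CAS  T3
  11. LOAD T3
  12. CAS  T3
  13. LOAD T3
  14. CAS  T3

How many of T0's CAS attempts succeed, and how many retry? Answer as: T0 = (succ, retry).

T0 = (1, 1)

1. LOAD T1 → mem=0 r[T1]=0 [LOAD]
2. CAS T1 → mem=1 r[T1]=0 [OK]
3. LOAD T2 → mem=1 r[T2]=1 [LOAD]
4. LOAD T0 → mem=1 r[T0]=1 [LOAD]
5. CAS T2 → mem=2 r[T2]=1 [OK]
6. CAS T0 → mem=2 r[T0]=1 [RETRY]
7. LOAD T0 → mem=2 r[T0]=2 [LOAD]
8. LOAD T3 → mem=2 r[T3]=2 [LOAD]
9. CAS T0 → mem=3 r[T0]=2 [OK]
10. CAS T3 → mem=3 r[T3]=2 [RETRY]
11. LOAD T3 → mem=3 r[T3]=3 [LOAD]
12. CAS T3 → mem=4 r[T3]=3 [OK]
13. LOAD T3 → mem=4 r[T3]=4 [LOAD]
14. CAS T3 → mem=5 r[T3]=4 [OK]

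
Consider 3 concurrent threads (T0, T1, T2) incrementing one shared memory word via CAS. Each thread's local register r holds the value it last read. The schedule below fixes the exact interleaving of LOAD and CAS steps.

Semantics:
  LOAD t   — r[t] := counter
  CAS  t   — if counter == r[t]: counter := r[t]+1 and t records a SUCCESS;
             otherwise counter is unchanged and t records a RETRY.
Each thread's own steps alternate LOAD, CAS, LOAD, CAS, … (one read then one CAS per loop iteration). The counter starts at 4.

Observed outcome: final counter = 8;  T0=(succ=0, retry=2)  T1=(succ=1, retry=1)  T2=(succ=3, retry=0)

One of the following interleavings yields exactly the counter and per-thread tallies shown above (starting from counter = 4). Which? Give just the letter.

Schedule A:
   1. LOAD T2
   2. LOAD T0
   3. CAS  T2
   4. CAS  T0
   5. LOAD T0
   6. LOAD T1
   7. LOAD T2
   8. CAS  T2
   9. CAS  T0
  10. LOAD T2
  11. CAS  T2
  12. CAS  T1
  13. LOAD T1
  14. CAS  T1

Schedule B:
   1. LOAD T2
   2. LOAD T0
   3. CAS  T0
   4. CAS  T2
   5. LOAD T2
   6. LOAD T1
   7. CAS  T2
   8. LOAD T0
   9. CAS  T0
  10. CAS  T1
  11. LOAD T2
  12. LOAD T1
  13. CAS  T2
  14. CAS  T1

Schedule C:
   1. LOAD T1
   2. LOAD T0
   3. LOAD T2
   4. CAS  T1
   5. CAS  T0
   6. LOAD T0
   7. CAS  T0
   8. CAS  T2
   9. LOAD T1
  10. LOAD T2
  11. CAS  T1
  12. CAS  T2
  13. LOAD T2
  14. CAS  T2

A

Run A:
T2 LOAD — after: cnt=4, r=4 — load
T0 LOAD — after: cnt=4, r=4 — load
T2 CAS — after: cnt=5, r=4 — ok
T0 CAS — after: cnt=5, r=4 — retry
T0 LOAD — after: cnt=5, r=5 — load
T1 LOAD — after: cnt=5, r=5 — load
T2 LOAD — after: cnt=5, r=5 — load
T2 CAS — after: cnt=6, r=5 — ok
T0 CAS — after: cnt=6, r=5 — retry
T2 LOAD — after: cnt=6, r=6 — load
T2 CAS — after: cnt=7, r=6 — ok
T1 CAS — after: cnt=7, r=5 — retry
T1 LOAD — after: cnt=7, r=7 — load
T1 CAS — after: cnt=8, r=7 — ok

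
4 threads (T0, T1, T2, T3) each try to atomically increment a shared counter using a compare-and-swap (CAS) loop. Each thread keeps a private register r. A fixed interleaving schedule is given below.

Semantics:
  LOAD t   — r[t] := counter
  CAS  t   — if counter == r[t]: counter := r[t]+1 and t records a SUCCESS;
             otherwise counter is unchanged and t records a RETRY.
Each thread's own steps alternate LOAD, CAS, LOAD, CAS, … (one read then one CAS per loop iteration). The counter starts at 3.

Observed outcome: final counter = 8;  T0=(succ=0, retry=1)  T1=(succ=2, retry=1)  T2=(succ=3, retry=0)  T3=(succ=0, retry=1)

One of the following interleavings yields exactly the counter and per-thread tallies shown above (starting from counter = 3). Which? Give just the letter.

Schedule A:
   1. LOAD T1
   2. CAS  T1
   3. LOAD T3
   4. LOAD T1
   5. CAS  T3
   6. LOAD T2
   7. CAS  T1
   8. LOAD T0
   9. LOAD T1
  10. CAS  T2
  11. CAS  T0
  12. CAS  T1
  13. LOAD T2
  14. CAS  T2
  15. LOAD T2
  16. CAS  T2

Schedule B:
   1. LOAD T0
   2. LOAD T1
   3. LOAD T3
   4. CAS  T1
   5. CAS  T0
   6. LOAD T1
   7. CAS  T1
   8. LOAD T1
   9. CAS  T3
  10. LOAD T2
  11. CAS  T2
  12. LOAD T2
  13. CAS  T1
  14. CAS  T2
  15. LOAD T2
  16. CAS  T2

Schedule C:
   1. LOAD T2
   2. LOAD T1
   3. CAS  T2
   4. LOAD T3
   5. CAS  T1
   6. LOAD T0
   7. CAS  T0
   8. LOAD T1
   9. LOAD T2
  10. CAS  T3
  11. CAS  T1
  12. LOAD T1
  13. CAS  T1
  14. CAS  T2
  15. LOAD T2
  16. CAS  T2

B

Tracing schedule B:
#1 T0 reads 3
#2 T1 reads 3
#3 T3 reads 3
#4 T1 CAS(3→4) writes; counter now 4
#5 T0 CAS(3→4) fails; counter now 4
#6 T1 reads 4
#7 T1 CAS(4→5) writes; counter now 5
#8 T1 reads 5
#9 T3 CAS(3→4) fails; counter now 5
#10 T2 reads 5
#11 T2 CAS(5→6) writes; counter now 6
#12 T2 reads 6
#13 T1 CAS(5→6) fails; counter now 6
#14 T2 CAS(6→7) writes; counter now 7
#15 T2 reads 7
#16 T2 CAS(7→8) writes; counter now 8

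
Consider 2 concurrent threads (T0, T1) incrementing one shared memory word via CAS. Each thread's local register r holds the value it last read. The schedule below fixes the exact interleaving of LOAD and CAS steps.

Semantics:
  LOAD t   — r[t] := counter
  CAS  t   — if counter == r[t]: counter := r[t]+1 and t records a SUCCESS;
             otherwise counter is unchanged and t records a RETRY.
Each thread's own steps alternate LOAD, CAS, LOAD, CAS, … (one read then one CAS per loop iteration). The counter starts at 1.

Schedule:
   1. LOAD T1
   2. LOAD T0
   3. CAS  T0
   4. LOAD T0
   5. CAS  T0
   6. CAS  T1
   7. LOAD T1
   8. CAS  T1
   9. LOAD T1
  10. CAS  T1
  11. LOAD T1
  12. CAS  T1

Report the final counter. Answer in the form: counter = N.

counter = 6

   1) LOAD T1:  M=1  r_T1=1
   2) LOAD T0:  M=1  r_T0=1
   3) CAS  T0:  M=2  r_T0=1 ✓
   4) LOAD T0:  M=2  r_T0=2
   5) CAS  T0:  M=3  r_T0=2 ✓
   6) CAS  T1:  M=3  r_T1=1 ✗
   7) LOAD T1:  M=3  r_T1=3
   8) CAS  T1:  M=4  r_T1=3 ✓
   9) LOAD T1:  M=4  r_T1=4
  10) CAS  T1:  M=5  r_T1=4 ✓
  11) LOAD T1:  M=5  r_T1=5
  12) CAS  T1:  M=6  r_T1=5 ✓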